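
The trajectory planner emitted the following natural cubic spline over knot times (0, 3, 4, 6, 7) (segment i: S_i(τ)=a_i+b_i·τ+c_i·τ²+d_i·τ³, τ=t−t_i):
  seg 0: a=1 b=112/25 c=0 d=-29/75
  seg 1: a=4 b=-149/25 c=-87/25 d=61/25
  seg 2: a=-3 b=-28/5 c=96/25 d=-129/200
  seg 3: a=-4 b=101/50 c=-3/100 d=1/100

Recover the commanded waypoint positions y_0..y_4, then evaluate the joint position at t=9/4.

y_0=1 y_1=4 y_2=-3 y_3=-4 y_4=-2
S(9/4) = 10681/1600

y_0 = S_0(0) = a_0 = 1
y_1 = S_1(0) = a_1 = 4
y_2 = S_2(0) = a_2 = -3
y_3 = S_3(0) = a_3 = -4
y_4 = S_3(1) = -2
t_q=9/4 is in segment 0 (τ=9/4); S_0(τ)=10681/1600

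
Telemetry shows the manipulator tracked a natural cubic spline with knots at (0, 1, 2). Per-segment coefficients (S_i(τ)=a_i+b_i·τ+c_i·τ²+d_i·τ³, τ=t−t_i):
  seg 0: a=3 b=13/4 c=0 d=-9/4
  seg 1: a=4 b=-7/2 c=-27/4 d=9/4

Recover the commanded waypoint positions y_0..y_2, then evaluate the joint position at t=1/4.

y_0 = S_0(0) = a_0 = 3
y_1 = S_1(0) = a_1 = 4
y_2 = S_1(1) = -4
t_q=1/4 is in segment 0 (τ=1/4); S_0(τ)=967/256

y_0=3 y_1=4 y_2=-4
S(1/4) = 967/256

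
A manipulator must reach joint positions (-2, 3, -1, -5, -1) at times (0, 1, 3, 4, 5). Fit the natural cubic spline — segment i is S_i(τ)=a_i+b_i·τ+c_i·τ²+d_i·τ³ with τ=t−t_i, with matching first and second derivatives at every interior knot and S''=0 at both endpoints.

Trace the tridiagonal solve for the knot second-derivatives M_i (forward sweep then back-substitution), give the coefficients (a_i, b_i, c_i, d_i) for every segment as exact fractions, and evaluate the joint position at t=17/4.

Δ: Δ0=5, Δ1=-2, Δ2=-4, Δ3=4
row 1: diag=6, rhs=-42; c'=1/3, d'=-7
row 2: denom=6−2·1/3=16/3; d'=(-12−2·-7)/(16/3)=3/8
row 3: denom=4−1·3/16=61/16; d'=(48−1·3/8)/(61/16)=762/61
back: M3=762/61
back: M2=3/8−3/16·762/61=-120/61
back: M1=-7−1/3·-120/61=-387/61
M: M0=0, M1=-387/61, M2=-120/61, M3=762/61, M4=0
seg 0: a=-2, c=M0/2=0, d=(M1−M0)/(6·1)=-129/122, b=Δ0−h0·(2M0+M1)/6=739/122
seg 1: a=3, c=M1/2=-387/122, d=(M2−M1)/(6·2)=89/244, b=Δ1−h1·(2M1+M2)/6=176/61
seg 2: a=-1, c=M2/2=-60/61, d=(M3−M2)/(6·1)=147/61, b=Δ2−h2·(2M2+M3)/6=-331/61
seg 3: a=-5, c=M3/2=381/61, d=(M4−M3)/(6·1)=-127/61, b=Δ3−h3·(2M3+M4)/6=-10/61
t_q=17/4 → seg 3, τ=1/4; S=-5+-10/61·τ+381/61·τ²+-127/61·τ³=-18283/3904

  seg 0: a=-2 b=739/122 c=0 d=-129/122
  seg 1: a=3 b=176/61 c=-387/122 d=89/244
  seg 2: a=-1 b=-331/61 c=-60/61 d=147/61
  seg 3: a=-5 b=-10/61 c=381/61 d=-127/61
S(17/4) = -18283/3904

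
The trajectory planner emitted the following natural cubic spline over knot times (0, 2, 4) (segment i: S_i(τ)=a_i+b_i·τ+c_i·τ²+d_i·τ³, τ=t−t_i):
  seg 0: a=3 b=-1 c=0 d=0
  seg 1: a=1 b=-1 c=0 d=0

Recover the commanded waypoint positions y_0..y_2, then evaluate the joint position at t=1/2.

y_0 = S_0(0) = a_0 = 3
y_1 = S_1(0) = a_1 = 1
y_2 = S_1(2) = -1
t_q=1/2 is in segment 0 (τ=1/2); S_0(τ)=5/2

y_0=3 y_1=1 y_2=-1
S(1/2) = 5/2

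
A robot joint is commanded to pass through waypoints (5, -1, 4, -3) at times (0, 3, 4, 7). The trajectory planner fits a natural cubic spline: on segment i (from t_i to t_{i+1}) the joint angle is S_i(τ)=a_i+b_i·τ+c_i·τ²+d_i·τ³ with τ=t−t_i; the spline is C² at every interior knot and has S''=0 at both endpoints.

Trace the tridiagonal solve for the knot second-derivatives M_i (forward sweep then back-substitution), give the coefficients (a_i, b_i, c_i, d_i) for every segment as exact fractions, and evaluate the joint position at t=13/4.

Δ: Δ0=-2, Δ1=5, Δ2=-7/3
row 1: diag=8, rhs=42; c'=1/8, d'=21/4
row 2: denom=8−1·1/8=63/8; d'=(-44−1·21/4)/(63/8)=-394/63
back: M2=-394/63
back: M1=21/4−1/8·-394/63=380/63
M: M0=0, M1=380/63, M2=-394/63, M3=0
seg 0: a=5, c=M0/2=0, d=(M1−M0)/(6·3)=190/567, b=Δ0−h0·(2M0+M1)/6=-316/63
seg 1: a=-1, c=M1/2=190/63, d=(M2−M1)/(6·1)=-43/21, b=Δ1−h1·(2M1+M2)/6=254/63
seg 2: a=4, c=M2/2=-197/63, d=(M3−M2)/(6·3)=197/567, b=Δ2−h2·(2M2+M3)/6=247/63
t_q=13/4 → seg 1, τ=1/4; S=-1+254/63·τ+190/63·τ²+-43/21·τ³=221/1344

  seg 0: a=5 b=-316/63 c=0 d=190/567
  seg 1: a=-1 b=254/63 c=190/63 d=-43/21
  seg 2: a=4 b=247/63 c=-197/63 d=197/567
S(13/4) = 221/1344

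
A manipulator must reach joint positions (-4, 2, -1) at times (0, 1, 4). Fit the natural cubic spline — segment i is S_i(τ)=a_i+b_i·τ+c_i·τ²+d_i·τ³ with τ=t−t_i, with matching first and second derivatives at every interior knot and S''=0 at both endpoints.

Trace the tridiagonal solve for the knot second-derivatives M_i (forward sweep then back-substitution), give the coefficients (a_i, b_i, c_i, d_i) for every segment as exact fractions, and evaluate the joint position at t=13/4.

Δ: Δ0=6, Δ1=-1
row 1: diag=8, rhs=-42; c'=3/8, d'=-21/4
back: M1=-21/4
M: M0=0, M1=-21/4, M2=0
seg 0: a=-4, c=M0/2=0, d=(M1−M0)/(6·1)=-7/8, b=Δ0−h0·(2M0+M1)/6=55/8
seg 1: a=2, c=M1/2=-21/8, d=(M2−M1)/(6·3)=7/24, b=Δ1−h1·(2M1+M2)/6=17/4
t_q=13/4 → seg 1, τ=9/4; S=2+17/4·τ+-21/8·τ²+7/24·τ³=817/512

  seg 0: a=-4 b=55/8 c=0 d=-7/8
  seg 1: a=2 b=17/4 c=-21/8 d=7/24
S(13/4) = 817/512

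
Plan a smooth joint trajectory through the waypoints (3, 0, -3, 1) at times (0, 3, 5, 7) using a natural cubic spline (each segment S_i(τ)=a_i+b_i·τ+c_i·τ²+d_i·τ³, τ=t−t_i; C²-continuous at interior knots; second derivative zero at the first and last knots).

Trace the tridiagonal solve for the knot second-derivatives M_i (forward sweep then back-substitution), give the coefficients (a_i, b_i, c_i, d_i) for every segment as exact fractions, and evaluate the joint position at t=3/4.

Δ: Δ0=-1, Δ1=-3/2, Δ2=2
row 1: diag=10, rhs=-3; c'=1/5, d'=-3/10
row 2: denom=8−2·1/5=38/5; d'=(21−2·-3/10)/(38/5)=54/19
back: M2=54/19
back: M1=-3/10−1/5·54/19=-33/38
M: M0=0, M1=-33/38, M2=54/19, M3=0
seg 0: a=3, c=M0/2=0, d=(M1−M0)/(6·3)=-11/228, b=Δ0−h0·(2M0+M1)/6=-43/76
seg 1: a=0, c=M1/2=-33/76, d=(M2−M1)/(6·2)=47/152, b=Δ1−h1·(2M1+M2)/6=-71/38
seg 2: a=-3, c=M2/2=27/19, d=(M3−M2)/(6·2)=-9/38, b=Δ2−h2·(2M2+M3)/6=2/19
t_q=3/4 → seg 0, τ=3/4; S=3+-43/76·τ+0·τ²+-11/228·τ³=12429/4864

  seg 0: a=3 b=-43/76 c=0 d=-11/228
  seg 1: a=0 b=-71/38 c=-33/76 d=47/152
  seg 2: a=-3 b=2/19 c=27/19 d=-9/38
S(3/4) = 12429/4864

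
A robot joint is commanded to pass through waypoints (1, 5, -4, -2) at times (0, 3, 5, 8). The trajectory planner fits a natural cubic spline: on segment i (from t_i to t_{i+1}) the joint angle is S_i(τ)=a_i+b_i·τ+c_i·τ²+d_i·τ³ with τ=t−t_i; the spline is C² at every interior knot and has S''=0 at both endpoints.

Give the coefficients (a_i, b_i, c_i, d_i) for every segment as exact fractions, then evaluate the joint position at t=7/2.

Δ: Δ0=4/3, Δ1=-9/2, Δ2=2/3
row 1: diag=10, rhs=-35; c'=1/5, d'=-7/2
row 2: denom=10−2·1/5=48/5; d'=(31−2·-7/2)/(48/5)=95/24
back: M2=95/24
back: M1=-7/2−1/5·95/24=-103/24
M: M0=0, M1=-103/24, M2=95/24, M3=0
seg 0: a=1, c=M0/2=0, d=(M1−M0)/(6·3)=-103/432, b=Δ0−h0·(2M0+M1)/6=167/48
seg 1: a=5, c=M1/2=-103/48, d=(M2−M1)/(6·2)=11/16, b=Δ1−h1·(2M1+M2)/6=-71/24
seg 2: a=-4, c=M2/2=95/48, d=(M3−M2)/(6·3)=-95/432, b=Δ2−h2·(2M2+M3)/6=-79/24
t_q=7/2 → seg 1, τ=1/2; S=5+-71/24·τ+-103/48·τ²+11/16·τ³=393/128

  seg 0: a=1 b=167/48 c=0 d=-103/432
  seg 1: a=5 b=-71/24 c=-103/48 d=11/16
  seg 2: a=-4 b=-79/24 c=95/48 d=-95/432
S(7/2) = 393/128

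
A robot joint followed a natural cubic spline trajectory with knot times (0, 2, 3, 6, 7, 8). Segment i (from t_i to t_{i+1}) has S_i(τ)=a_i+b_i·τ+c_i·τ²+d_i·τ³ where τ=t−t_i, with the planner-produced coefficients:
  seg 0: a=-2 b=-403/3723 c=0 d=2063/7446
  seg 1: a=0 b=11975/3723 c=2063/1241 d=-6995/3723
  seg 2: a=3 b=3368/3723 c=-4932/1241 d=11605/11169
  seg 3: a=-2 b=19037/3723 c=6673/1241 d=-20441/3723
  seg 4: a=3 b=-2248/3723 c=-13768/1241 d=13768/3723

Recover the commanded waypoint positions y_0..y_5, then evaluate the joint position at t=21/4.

y_0 = S_0(0) = a_0 = -2
y_1 = S_1(0) = a_1 = 0
y_2 = S_2(0) = a_2 = 3
y_3 = S_3(0) = a_3 = -2
y_4 = S_4(0) = a_4 = 3
y_5 = S_4(1) = -5
t_q=21/4 is in segment 2 (τ=9/4); S_2(τ)=-258027/79424

y_0=-2 y_1=0 y_2=3 y_3=-2 y_4=3 y_5=-5
S(21/4) = -258027/79424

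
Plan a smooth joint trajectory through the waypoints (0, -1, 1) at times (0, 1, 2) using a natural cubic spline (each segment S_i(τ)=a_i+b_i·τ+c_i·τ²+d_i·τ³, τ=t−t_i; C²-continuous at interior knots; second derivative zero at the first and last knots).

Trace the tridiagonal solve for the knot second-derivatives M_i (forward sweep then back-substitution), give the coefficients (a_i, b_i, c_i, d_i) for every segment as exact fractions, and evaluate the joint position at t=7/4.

  seg 0: a=0 b=-7/4 c=0 d=3/4
  seg 1: a=-1 b=1/2 c=9/4 d=-3/4
S(7/4) = 83/256

Δ: Δ0=-1, Δ1=2
row 1: diag=4, rhs=18; c'=1/4, d'=9/2
back: M1=9/2
M: M0=0, M1=9/2, M2=0
seg 0: a=0, c=M0/2=0, d=(M1−M0)/(6·1)=3/4, b=Δ0−h0·(2M0+M1)/6=-7/4
seg 1: a=-1, c=M1/2=9/4, d=(M2−M1)/(6·1)=-3/4, b=Δ1−h1·(2M1+M2)/6=1/2
t_q=7/4 → seg 1, τ=3/4; S=-1+1/2·τ+9/4·τ²+-3/4·τ³=83/256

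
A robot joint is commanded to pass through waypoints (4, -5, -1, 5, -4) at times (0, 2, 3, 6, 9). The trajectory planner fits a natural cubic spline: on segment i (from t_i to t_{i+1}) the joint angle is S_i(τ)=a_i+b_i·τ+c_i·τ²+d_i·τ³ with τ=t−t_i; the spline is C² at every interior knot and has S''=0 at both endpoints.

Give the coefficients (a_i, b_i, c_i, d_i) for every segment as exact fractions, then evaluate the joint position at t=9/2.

  seg 0: a=4 b=-632/85 c=0 d=499/680
  seg 1: a=-5 b=233/170 c=1497/340 d=-603/340
  seg 2: a=-1 b=1651/340 c=-78/85 d=-7/612
  seg 3: a=5 b=-163/170 c=-347/340 d=347/3060
S(9/2) = 11371/2720

Δ: Δ0=-9/2, Δ1=4, Δ2=2, Δ3=-3
row 1: diag=6, rhs=51; c'=1/6, d'=17/2
row 2: denom=8−1·1/6=47/6; d'=(-12−1·17/2)/(47/6)=-123/47
row 3: denom=12−3·18/47=510/47; d'=(-30−3·-123/47)/(510/47)=-347/170
back: M3=-347/170
back: M2=-123/47−18/47·-347/170=-156/85
back: M1=17/2−1/6·-156/85=1497/170
M: M0=0, M1=1497/170, M2=-156/85, M3=-347/170, M4=0
seg 0: a=4, c=M0/2=0, d=(M1−M0)/(6·2)=499/680, b=Δ0−h0·(2M0+M1)/6=-632/85
seg 1: a=-5, c=M1/2=1497/340, d=(M2−M1)/(6·1)=-603/340, b=Δ1−h1·(2M1+M2)/6=233/170
seg 2: a=-1, c=M2/2=-78/85, d=(M3−M2)/(6·3)=-7/612, b=Δ2−h2·(2M2+M3)/6=1651/340
seg 3: a=5, c=M3/2=-347/340, d=(M4−M3)/(6·3)=347/3060, b=Δ3−h3·(2M3+M4)/6=-163/170
t_q=9/2 → seg 2, τ=3/2; S=-1+1651/340·τ+-78/85·τ²+-7/612·τ³=11371/2720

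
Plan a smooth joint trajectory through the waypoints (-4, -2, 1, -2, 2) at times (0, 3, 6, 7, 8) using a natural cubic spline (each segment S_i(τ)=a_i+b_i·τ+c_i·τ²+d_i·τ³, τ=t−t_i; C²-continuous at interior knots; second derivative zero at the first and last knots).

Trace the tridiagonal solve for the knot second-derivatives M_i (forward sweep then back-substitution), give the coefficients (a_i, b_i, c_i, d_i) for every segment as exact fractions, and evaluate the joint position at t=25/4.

  seg 0: a=-4 b=-1/24 c=0 d=17/216
  seg 1: a=-2 b=25/12 c=17/24 d=-77/216
  seg 2: a=1 b=-79/24 c=-5/2 d=67/24
  seg 3: a=-2 b=1/12 c=47/8 d=-47/24
S(25/4) = 33/512

Δ: Δ0=2/3, Δ1=1, Δ2=-3, Δ3=4
row 1: diag=12, rhs=2; c'=1/4, d'=1/6
row 2: denom=8−3·1/4=29/4; d'=(-24−3·1/6)/(29/4)=-98/29
row 3: denom=4−1·4/29=112/29; d'=(42−1·-98/29)/(112/29)=47/4
back: M3=47/4
back: M2=-98/29−4/29·47/4=-5
back: M1=1/6−1/4·-5=17/12
M: M0=0, M1=17/12, M2=-5, M3=47/4, M4=0
seg 0: a=-4, c=M0/2=0, d=(M1−M0)/(6·3)=17/216, b=Δ0−h0·(2M0+M1)/6=-1/24
seg 1: a=-2, c=M1/2=17/24, d=(M2−M1)/(6·3)=-77/216, b=Δ1−h1·(2M1+M2)/6=25/12
seg 2: a=1, c=M2/2=-5/2, d=(M3−M2)/(6·1)=67/24, b=Δ2−h2·(2M2+M3)/6=-79/24
seg 3: a=-2, c=M3/2=47/8, d=(M4−M3)/(6·1)=-47/24, b=Δ3−h3·(2M3+M4)/6=1/12
t_q=25/4 → seg 2, τ=1/4; S=1+-79/24·τ+-5/2·τ²+67/24·τ³=33/512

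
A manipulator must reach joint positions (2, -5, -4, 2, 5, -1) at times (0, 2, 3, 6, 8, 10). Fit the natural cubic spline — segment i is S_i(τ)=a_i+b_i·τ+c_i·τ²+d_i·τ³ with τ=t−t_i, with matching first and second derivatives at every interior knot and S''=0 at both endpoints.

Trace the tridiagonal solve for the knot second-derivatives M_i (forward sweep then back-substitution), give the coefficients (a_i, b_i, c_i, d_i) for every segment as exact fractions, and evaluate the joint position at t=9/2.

Δ: Δ0=-7/2, Δ1=1, Δ2=2, Δ3=3/2, Δ4=-3
row 1: diag=6, rhs=27; c'=1/6, d'=9/2
row 2: denom=8−1·1/6=47/6; d'=(6−1·9/2)/(47/6)=9/47
row 3: denom=10−3·18/47=416/47; d'=(-3−3·9/47)/(416/47)=-21/52
row 4: denom=8−2·47/208=785/104; d'=(-27−2·-21/52)/(785/104)=-2724/785
back: M4=-2724/785
back: M3=-21/52−47/208·-2724/785=597/1570
back: M2=9/47−18/47·597/1570=36/785
back: M1=9/2−1/6·36/785=7053/1570
M: M0=0, M1=7053/1570, M2=36/785, M3=597/1570, M4=-2724/785, M5=0
seg 0: a=2, c=M0/2=0, d=(M1−M0)/(6·2)=2351/6280, b=Δ0−h0·(2M0+M1)/6=-3923/785
seg 1: a=-5, c=M1/2=7053/3140, d=(M2−M1)/(6·1)=-2327/3140, b=Δ1−h1·(2M1+M2)/6=-793/1570
seg 2: a=-4, c=M2/2=18/785, d=(M3−M2)/(6·3)=35/1884, b=Δ2−h2·(2M2+M3)/6=5539/3140
seg 3: a=2, c=M3/2=597/3140, d=(M4−M3)/(6·2)=-403/1256, b=Δ3−h3·(2M3+M4)/6=3773/1570
seg 4: a=5, c=M4/2=-1362/785, d=(M5−M4)/(6·2)=227/785, b=Δ4−h4·(2M4+M5)/6=-539/785
t_q=9/2 → seg 2, τ=3/2; S=-4+5539/3140·τ+18/785·τ²+35/1884·τ³=-31141/25120

  seg 0: a=2 b=-3923/785 c=0 d=2351/6280
  seg 1: a=-5 b=-793/1570 c=7053/3140 d=-2327/3140
  seg 2: a=-4 b=5539/3140 c=18/785 d=35/1884
  seg 3: a=2 b=3773/1570 c=597/3140 d=-403/1256
  seg 4: a=5 b=-539/785 c=-1362/785 d=227/785
S(9/2) = -31141/25120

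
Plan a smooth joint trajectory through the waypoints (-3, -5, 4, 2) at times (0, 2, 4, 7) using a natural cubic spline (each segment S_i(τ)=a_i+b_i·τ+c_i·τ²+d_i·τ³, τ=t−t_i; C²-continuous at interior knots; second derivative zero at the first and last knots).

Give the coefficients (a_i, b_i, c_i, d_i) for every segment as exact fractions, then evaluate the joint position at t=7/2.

  seg 0: a=-3 b=-155/57 c=0 d=49/114
  seg 1: a=-5 b=139/57 c=49/19 d=-353/456
  seg 2: a=4 b=395/114 c=-157/76 d=157/684
S(7/2) = 2247/1216

Δ: Δ0=-1, Δ1=9/2, Δ2=-2/3
row 1: diag=8, rhs=33; c'=1/4, d'=33/8
row 2: denom=10−2·1/4=19/2; d'=(-31−2·33/8)/(19/2)=-157/38
back: M2=-157/38
back: M1=33/8−1/4·-157/38=98/19
M: M0=0, M1=98/19, M2=-157/38, M3=0
seg 0: a=-3, c=M0/2=0, d=(M1−M0)/(6·2)=49/114, b=Δ0−h0·(2M0+M1)/6=-155/57
seg 1: a=-5, c=M1/2=49/19, d=(M2−M1)/(6·2)=-353/456, b=Δ1−h1·(2M1+M2)/6=139/57
seg 2: a=4, c=M2/2=-157/76, d=(M3−M2)/(6·3)=157/684, b=Δ2−h2·(2M2+M3)/6=395/114
t_q=7/2 → seg 1, τ=3/2; S=-5+139/57·τ+49/19·τ²+-353/456·τ³=2247/1216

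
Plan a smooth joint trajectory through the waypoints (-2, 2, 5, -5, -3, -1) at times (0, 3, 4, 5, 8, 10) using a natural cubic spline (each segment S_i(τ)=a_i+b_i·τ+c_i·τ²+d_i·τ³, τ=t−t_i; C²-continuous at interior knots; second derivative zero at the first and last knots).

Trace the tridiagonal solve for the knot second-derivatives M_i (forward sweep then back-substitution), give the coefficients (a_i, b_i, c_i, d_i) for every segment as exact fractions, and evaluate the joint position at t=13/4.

  seg 0: a=-2 b=-1628/2121 c=0 d=4456/19089
  seg 1: a=2 b=11740/2121 c=4456/2121 d=-9833/2121
  seg 2: a=5 b=-2949/707 c=-25043/2121 d=12680/2121
  seg 3: a=-5 b=-20893/2121 c=12997/2121 d=-16684/19089
  seg 4: a=-3 b=7037/2121 c=-1229/707 d=1229/4242
S(13/4) = 155773/45248

Δ: Δ0=4/3, Δ1=3, Δ2=-10, Δ3=2/3, Δ4=1
row 1: diag=8, rhs=10; c'=1/8, d'=5/4
row 2: denom=4−1·1/8=31/8; d'=(-78−1·5/4)/(31/8)=-634/31
row 3: denom=8−1·8/31=240/31; d'=(64−1·-634/31)/(240/31)=1309/120
row 4: denom=10−3·31/80=707/80; d'=(2−3·1309/120)/(707/80)=-2458/707
back: M4=-2458/707
back: M3=1309/120−31/80·-2458/707=25994/2121
back: M2=-634/31−8/31·25994/2121=-50086/2121
back: M1=5/4−1/8·-50086/2121=8912/2121
M: M0=0, M1=8912/2121, M2=-50086/2121, M3=25994/2121, M4=-2458/707, M5=0
seg 0: a=-2, c=M0/2=0, d=(M1−M0)/(6·3)=4456/19089, b=Δ0−h0·(2M0+M1)/6=-1628/2121
seg 1: a=2, c=M1/2=4456/2121, d=(M2−M1)/(6·1)=-9833/2121, b=Δ1−h1·(2M1+M2)/6=11740/2121
seg 2: a=5, c=M2/2=-25043/2121, d=(M3−M2)/(6·1)=12680/2121, b=Δ2−h2·(2M2+M3)/6=-2949/707
seg 3: a=-5, c=M3/2=12997/2121, d=(M4−M3)/(6·3)=-16684/19089, b=Δ3−h3·(2M3+M4)/6=-20893/2121
seg 4: a=-3, c=M4/2=-1229/707, d=(M5−M4)/(6·2)=1229/4242, b=Δ4−h4·(2M4+M5)/6=7037/2121
t_q=13/4 → seg 1, τ=1/4; S=2+11740/2121·τ+4456/2121·τ²+-9833/2121·τ³=155773/45248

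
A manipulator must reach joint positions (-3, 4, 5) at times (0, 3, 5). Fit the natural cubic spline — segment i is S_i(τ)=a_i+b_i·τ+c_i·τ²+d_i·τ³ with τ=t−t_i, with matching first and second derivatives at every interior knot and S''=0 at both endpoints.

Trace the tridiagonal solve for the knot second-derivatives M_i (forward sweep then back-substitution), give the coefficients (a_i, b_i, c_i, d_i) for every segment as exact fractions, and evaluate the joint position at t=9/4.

  seg 0: a=-3 b=173/60 c=0 d=-11/180
  seg 1: a=4 b=37/30 c=-11/20 d=11/120
S(9/4) = 3573/1280

Δ: Δ0=7/3, Δ1=1/2
row 1: diag=10, rhs=-11; c'=1/5, d'=-11/10
back: M1=-11/10
M: M0=0, M1=-11/10, M2=0
seg 0: a=-3, c=M0/2=0, d=(M1−M0)/(6·3)=-11/180, b=Δ0−h0·(2M0+M1)/6=173/60
seg 1: a=4, c=M1/2=-11/20, d=(M2−M1)/(6·2)=11/120, b=Δ1−h1·(2M1+M2)/6=37/30
t_q=9/4 → seg 0, τ=9/4; S=-3+173/60·τ+0·τ²+-11/180·τ³=3573/1280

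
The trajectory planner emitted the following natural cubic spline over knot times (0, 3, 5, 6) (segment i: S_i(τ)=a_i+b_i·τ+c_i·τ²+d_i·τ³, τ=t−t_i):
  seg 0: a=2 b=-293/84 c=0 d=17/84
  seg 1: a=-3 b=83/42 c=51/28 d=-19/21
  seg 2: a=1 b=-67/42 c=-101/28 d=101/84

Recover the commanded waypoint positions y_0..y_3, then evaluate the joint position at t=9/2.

y_0 = S_0(0) = a_0 = 2
y_1 = S_1(0) = a_1 = -3
y_2 = S_2(0) = a_2 = 1
y_3 = S_2(1) = -3
t_q=9/2 is in segment 1 (τ=3/2); S_1(τ)=113/112

y_0=2 y_1=-3 y_2=1 y_3=-3
S(9/2) = 113/112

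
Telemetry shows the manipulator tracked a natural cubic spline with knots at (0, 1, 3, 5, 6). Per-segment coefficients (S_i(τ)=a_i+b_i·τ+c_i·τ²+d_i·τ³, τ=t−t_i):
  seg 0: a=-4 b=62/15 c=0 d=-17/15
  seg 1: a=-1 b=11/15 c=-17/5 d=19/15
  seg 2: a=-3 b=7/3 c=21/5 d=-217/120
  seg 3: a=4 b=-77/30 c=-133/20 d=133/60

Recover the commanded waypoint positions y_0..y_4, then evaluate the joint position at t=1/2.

y_0 = S_0(0) = a_0 = -4
y_1 = S_1(0) = a_1 = -1
y_2 = S_2(0) = a_2 = -3
y_3 = S_3(0) = a_3 = 4
y_4 = S_3(1) = -3
t_q=1/2 is in segment 0 (τ=1/2); S_0(τ)=-83/40

y_0=-4 y_1=-1 y_2=-3 y_3=4 y_4=-3
S(1/2) = -83/40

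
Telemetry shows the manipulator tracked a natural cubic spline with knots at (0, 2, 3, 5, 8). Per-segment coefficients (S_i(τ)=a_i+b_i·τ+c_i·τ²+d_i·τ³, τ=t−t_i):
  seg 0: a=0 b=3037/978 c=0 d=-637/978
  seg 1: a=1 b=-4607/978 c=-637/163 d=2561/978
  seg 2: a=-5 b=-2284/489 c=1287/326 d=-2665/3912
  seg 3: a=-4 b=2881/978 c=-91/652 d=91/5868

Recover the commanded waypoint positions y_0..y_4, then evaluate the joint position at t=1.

y_0=0 y_1=1 y_2=-5 y_3=-4 y_4=4
S(1) = 400/163

y_0 = S_0(0) = a_0 = 0
y_1 = S_1(0) = a_1 = 1
y_2 = S_2(0) = a_2 = -5
y_3 = S_3(0) = a_3 = -4
y_4 = S_3(3) = 4
t_q=1 is in segment 0 (τ=1); S_0(τ)=400/163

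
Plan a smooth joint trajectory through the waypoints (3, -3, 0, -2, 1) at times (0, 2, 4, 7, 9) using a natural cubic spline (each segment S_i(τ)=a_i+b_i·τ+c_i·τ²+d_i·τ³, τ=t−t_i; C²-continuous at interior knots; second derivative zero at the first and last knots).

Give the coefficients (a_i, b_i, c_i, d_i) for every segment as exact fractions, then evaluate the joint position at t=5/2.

  seg 0: a=3 b=-209/48 c=0 d=65/192
  seg 1: a=-3 b=-7/24 c=65/32 d=-109/192
  seg 2: a=0 b=49/48 c=-11/8 d=13/48
  seg 3: a=-2 b=1/12 c=17/16 d=-17/96
S(5/2) = -1387/512

Δ: Δ0=-3, Δ1=3/2, Δ2=-2/3, Δ3=3/2
row 1: diag=8, rhs=27; c'=1/4, d'=27/8
row 2: denom=10−2·1/4=19/2; d'=(-13−2·27/8)/(19/2)=-79/38
row 3: denom=10−3·6/19=172/19; d'=(13−3·-79/38)/(172/19)=17/8
back: M3=17/8
back: M2=-79/38−6/19·17/8=-11/4
back: M1=27/8−1/4·-11/4=65/16
M: M0=0, M1=65/16, M2=-11/4, M3=17/8, M4=0
seg 0: a=3, c=M0/2=0, d=(M1−M0)/(6·2)=65/192, b=Δ0−h0·(2M0+M1)/6=-209/48
seg 1: a=-3, c=M1/2=65/32, d=(M2−M1)/(6·2)=-109/192, b=Δ1−h1·(2M1+M2)/6=-7/24
seg 2: a=0, c=M2/2=-11/8, d=(M3−M2)/(6·3)=13/48, b=Δ2−h2·(2M2+M3)/6=49/48
seg 3: a=-2, c=M3/2=17/16, d=(M4−M3)/(6·2)=-17/96, b=Δ3−h3·(2M3+M4)/6=1/12
t_q=5/2 → seg 1, τ=1/2; S=-3+-7/24·τ+65/32·τ²+-109/192·τ³=-1387/512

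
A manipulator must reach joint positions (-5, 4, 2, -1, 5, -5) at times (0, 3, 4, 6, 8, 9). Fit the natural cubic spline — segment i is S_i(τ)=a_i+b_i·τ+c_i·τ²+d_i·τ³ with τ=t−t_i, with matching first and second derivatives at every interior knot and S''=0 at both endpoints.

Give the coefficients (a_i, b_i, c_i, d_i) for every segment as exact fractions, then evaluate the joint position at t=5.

Δ: Δ0=3, Δ1=-2, Δ2=-3/2, Δ3=3, Δ4=-10
row 1: diag=8, rhs=-30; c'=1/8, d'=-15/4
row 2: denom=6−1·1/8=47/8; d'=(3−1·-15/4)/(47/8)=54/47
row 3: denom=8−2·16/47=344/47; d'=(27−2·54/47)/(344/47)=27/8
row 4: denom=6−2·47/172=469/86; d'=(-78−2·27/8)/(469/86)=-14577/938
back: M4=-14577/938
back: M3=27/8−47/172·-14577/938=7149/938
back: M2=54/47−16/47·7149/938=-678/469
back: M1=-15/4−1/8·-678/469=-1674/469
M: M0=0, M1=-1674/469, M2=-678/469, M3=7149/938, M4=-14577/938, M5=0
seg 0: a=-5, c=M0/2=0, d=(M1−M0)/(6·3)=-93/469, b=Δ0−h0·(2M0+M1)/6=2244/469
seg 1: a=4, c=M1/2=-837/469, d=(M2−M1)/(6·1)=166/469, b=Δ1−h1·(2M1+M2)/6=-267/469
seg 2: a=2, c=M2/2=-339/469, d=(M3−M2)/(6·2)=405/536, b=Δ2−h2·(2M2+M3)/6=-1443/469
seg 3: a=-1, c=M3/2=7149/1876, d=(M4−M3)/(6·2)=-3621/1876, b=Δ3−h3·(2M3+M4)/6=2907/938
seg 4: a=5, c=M4/2=-14577/1876, d=(M5−M4)/(6·1)=4859/1876, b=Δ4−h4·(2M4+M5)/6=-4521/938
t_q=5 → seg 2, τ=1; S=2+-1443/469·τ+-339/469·τ²+405/536·τ³=-3917/3752

  seg 0: a=-5 b=2244/469 c=0 d=-93/469
  seg 1: a=4 b=-267/469 c=-837/469 d=166/469
  seg 2: a=2 b=-1443/469 c=-339/469 d=405/536
  seg 3: a=-1 b=2907/938 c=7149/1876 d=-3621/1876
  seg 4: a=5 b=-4521/938 c=-14577/1876 d=4859/1876
S(5) = -3917/3752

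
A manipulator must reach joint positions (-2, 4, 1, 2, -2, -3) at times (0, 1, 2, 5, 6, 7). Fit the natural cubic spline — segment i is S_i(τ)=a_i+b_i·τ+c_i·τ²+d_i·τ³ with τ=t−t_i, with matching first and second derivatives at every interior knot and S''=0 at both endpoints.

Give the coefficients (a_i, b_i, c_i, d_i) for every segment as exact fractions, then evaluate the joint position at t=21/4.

  seg 0: a=-2 b=20923/2451 c=0 d=-6217/2451
  seg 1: a=4 b=2272/2451 c=-6217/817 d=9026/2451
  seg 2: a=1 b=-7952/2451 c=2809/817 d=-128/171
  seg 3: a=2 b=-6926/2451 c=-2695/817 d=5207/2451
  seg 4: a=-2 b=-7475/2451 c=2512/817 d=-2512/2451
S(21/4) = 58593/52288

Δ: Δ0=6, Δ1=-3, Δ2=1/3, Δ3=-4, Δ4=-1
row 1: diag=4, rhs=-54; c'=1/4, d'=-27/2
row 2: denom=8−1·1/4=31/4; d'=(20−1·-27/2)/(31/4)=134/31
row 3: denom=8−3·12/31=212/31; d'=(-26−3·134/31)/(212/31)=-302/53
row 4: denom=4−1·31/212=817/212; d'=(18−1·-302/53)/(817/212)=5024/817
back: M4=5024/817
back: M3=-302/53−31/212·5024/817=-5390/817
back: M2=134/31−12/31·-5390/817=5618/817
back: M1=-27/2−1/4·5618/817=-12434/817
M: M0=0, M1=-12434/817, M2=5618/817, M3=-5390/817, M4=5024/817, M5=0
seg 0: a=-2, c=M0/2=0, d=(M1−M0)/(6·1)=-6217/2451, b=Δ0−h0·(2M0+M1)/6=20923/2451
seg 1: a=4, c=M1/2=-6217/817, d=(M2−M1)/(6·1)=9026/2451, b=Δ1−h1·(2M1+M2)/6=2272/2451
seg 2: a=1, c=M2/2=2809/817, d=(M3−M2)/(6·3)=-128/171, b=Δ2−h2·(2M2+M3)/6=-7952/2451
seg 3: a=2, c=M3/2=-2695/817, d=(M4−M3)/(6·1)=5207/2451, b=Δ3−h3·(2M3+M4)/6=-6926/2451
seg 4: a=-2, c=M4/2=2512/817, d=(M5−M4)/(6·1)=-2512/2451, b=Δ4−h4·(2M4+M5)/6=-7475/2451
t_q=21/4 → seg 3, τ=1/4; S=2+-6926/2451·τ+-2695/817·τ²+5207/2451·τ³=58593/52288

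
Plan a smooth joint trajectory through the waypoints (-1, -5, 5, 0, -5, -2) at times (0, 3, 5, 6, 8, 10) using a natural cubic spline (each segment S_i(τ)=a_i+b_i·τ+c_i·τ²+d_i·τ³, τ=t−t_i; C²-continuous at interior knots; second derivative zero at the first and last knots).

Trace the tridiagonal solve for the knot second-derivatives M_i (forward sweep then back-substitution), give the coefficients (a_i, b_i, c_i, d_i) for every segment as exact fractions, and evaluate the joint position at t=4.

Δ: Δ0=-4/3, Δ1=5, Δ2=-5, Δ3=-5/2, Δ4=3/2
row 1: diag=10, rhs=38; c'=1/5, d'=19/5
row 2: denom=6−2·1/5=28/5; d'=(-60−2·19/5)/(28/5)=-169/14
row 3: denom=6−1·5/28=163/28; d'=(15−1·-169/14)/(163/28)=758/163
row 4: denom=8−2·56/163=1192/163; d'=(24−2·758/163)/(1192/163)=599/298
back: M4=599/298
back: M3=758/163−56/163·599/298=590/149
back: M2=-169/14−5/28·590/149=-1904/149
back: M1=19/5−1/5·-1904/149=947/149
M: M0=0, M1=947/149, M2=-1904/149, M3=590/149, M4=599/298, M5=0
seg 0: a=-1, c=M0/2=0, d=(M1−M0)/(6·3)=947/2682, b=Δ0−h0·(2M0+M1)/6=-4033/894
seg 1: a=-5, c=M1/2=947/298, d=(M2−M1)/(6·2)=-2851/1788, b=Δ1−h1·(2M1+M2)/6=2245/447
seg 2: a=5, c=M2/2=-952/149, d=(M3−M2)/(6·1)=1247/447, b=Δ2−h2·(2M2+M3)/6=-626/447
seg 3: a=0, c=M3/2=295/149, d=(M4−M3)/(6·2)=-581/3576, b=Δ3−h3·(2M3+M4)/6=-2597/447
seg 4: a=-5, c=M4/2=599/596, d=(M5−M4)/(6·2)=-599/3576, b=Δ4−h4·(2M4+M5)/6=143/894
t_q=4 → seg 1, τ=1; S=-5+2245/447·τ+947/298·τ²+-2851/1788·τ³=957/596

  seg 0: a=-1 b=-4033/894 c=0 d=947/2682
  seg 1: a=-5 b=2245/447 c=947/298 d=-2851/1788
  seg 2: a=5 b=-626/447 c=-952/149 d=1247/447
  seg 3: a=0 b=-2597/447 c=295/149 d=-581/3576
  seg 4: a=-5 b=143/894 c=599/596 d=-599/3576
S(4) = 957/596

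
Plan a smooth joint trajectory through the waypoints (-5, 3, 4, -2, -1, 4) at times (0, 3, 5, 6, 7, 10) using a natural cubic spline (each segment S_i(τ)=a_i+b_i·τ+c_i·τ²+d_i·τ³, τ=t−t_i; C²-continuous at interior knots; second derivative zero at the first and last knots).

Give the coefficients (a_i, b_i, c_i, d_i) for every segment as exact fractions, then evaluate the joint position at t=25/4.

Δ: Δ0=8/3, Δ1=1/2, Δ2=-6, Δ3=1, Δ4=5/3
row 1: diag=10, rhs=-13; c'=1/5, d'=-13/10
row 2: denom=6−2·1/5=28/5; d'=(-39−2·-13/10)/(28/5)=-13/2
row 3: denom=4−1·5/28=107/28; d'=(42−1·-13/2)/(107/28)=1358/107
row 4: denom=8−1·28/107=828/107; d'=(4−1·1358/107)/(828/107)=-155/138
back: M4=-155/138
back: M3=1358/107−28/107·-155/138=896/69
back: M2=-13/2−5/28·896/69=-1217/138
back: M1=-13/10−1/5·-1217/138=32/69
M: M0=0, M1=32/69, M2=-1217/138, M3=896/69, M4=-155/138, M5=0
seg 0: a=-5, c=M0/2=0, d=(M1−M0)/(6·3)=16/621, b=Δ0−h0·(2M0+M1)/6=56/23
seg 1: a=3, c=M1/2=16/69, d=(M2−M1)/(6·2)=-427/552, b=Δ1−h1·(2M1+M2)/6=72/23
seg 2: a=4, c=M2/2=-1217/276, d=(M3−M2)/(6·1)=1003/276, b=Δ2−h2·(2M2+M3)/6=-721/138
seg 3: a=-2, c=M3/2=448/69, d=(M4−M3)/(6·1)=-649/276, b=Δ3−h3·(2M3+M4)/6=-289/92
seg 4: a=-1, c=M4/2=-155/276, d=(M5−M4)/(6·3)=155/2484, b=Δ4−h4·(2M4+M5)/6=385/138
t_q=25/4 → seg 3, τ=1/4; S=-2+-289/92·τ+448/69·τ²+-649/276·τ³=-14227/5888

  seg 0: a=-5 b=56/23 c=0 d=16/621
  seg 1: a=3 b=72/23 c=16/69 d=-427/552
  seg 2: a=4 b=-721/138 c=-1217/276 d=1003/276
  seg 3: a=-2 b=-289/92 c=448/69 d=-649/276
  seg 4: a=-1 b=385/138 c=-155/276 d=155/2484
S(25/4) = -14227/5888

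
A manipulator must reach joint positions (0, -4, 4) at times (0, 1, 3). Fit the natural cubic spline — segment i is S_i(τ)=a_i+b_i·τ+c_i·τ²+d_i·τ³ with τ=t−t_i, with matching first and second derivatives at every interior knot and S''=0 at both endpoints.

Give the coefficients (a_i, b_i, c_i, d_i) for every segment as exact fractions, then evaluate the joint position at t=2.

  seg 0: a=0 b=-16/3 c=0 d=4/3
  seg 1: a=-4 b=-4/3 c=4 d=-2/3
S(2) = -2

Δ: Δ0=-4, Δ1=4
row 1: diag=6, rhs=48; c'=1/3, d'=8
back: M1=8
M: M0=0, M1=8, M2=0
seg 0: a=0, c=M0/2=0, d=(M1−M0)/(6·1)=4/3, b=Δ0−h0·(2M0+M1)/6=-16/3
seg 1: a=-4, c=M1/2=4, d=(M2−M1)/(6·2)=-2/3, b=Δ1−h1·(2M1+M2)/6=-4/3
t_q=2 → seg 1, τ=1; S=-4+-4/3·τ+4·τ²+-2/3·τ³=-2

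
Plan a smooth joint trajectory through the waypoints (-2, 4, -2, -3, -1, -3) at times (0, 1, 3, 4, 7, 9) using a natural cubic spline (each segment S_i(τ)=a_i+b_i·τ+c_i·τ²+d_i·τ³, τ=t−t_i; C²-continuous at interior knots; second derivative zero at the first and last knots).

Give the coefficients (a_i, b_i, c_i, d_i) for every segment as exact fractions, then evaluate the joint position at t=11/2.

  seg 0: a=-2 b=25885/3318 c=0 d=-5977/3318
  seg 1: a=4 b=3977/1659 c=-5977/1106 d=8977/6636
  seg 2: a=-2 b=-4954/1659 c=1500/553 d=-1205/1659
  seg 3: a=-3 b=431/1659 c=295/553 d=-220/1659
  seg 4: a=-1 b=-199/1659 c=-365/553 d=365/3318
S(11/2) = -587/316

Δ: Δ0=6, Δ1=-3, Δ2=-1, Δ3=2/3, Δ4=-1
row 1: diag=6, rhs=-54; c'=1/3, d'=-9
row 2: denom=6−2·1/3=16/3; d'=(12−2·-9)/(16/3)=45/8
row 3: denom=8−1·3/16=125/16; d'=(10−1·45/8)/(125/16)=14/25
row 4: denom=10−3·48/125=1106/125; d'=(-10−3·14/25)/(1106/125)=-730/553
back: M4=-730/553
back: M3=14/25−48/125·-730/553=590/553
back: M2=45/8−3/16·590/553=3000/553
back: M1=-9−1/3·3000/553=-5977/553
M: M0=0, M1=-5977/553, M2=3000/553, M3=590/553, M4=-730/553, M5=0
seg 0: a=-2, c=M0/2=0, d=(M1−M0)/(6·1)=-5977/3318, b=Δ0−h0·(2M0+M1)/6=25885/3318
seg 1: a=4, c=M1/2=-5977/1106, d=(M2−M1)/(6·2)=8977/6636, b=Δ1−h1·(2M1+M2)/6=3977/1659
seg 2: a=-2, c=M2/2=1500/553, d=(M3−M2)/(6·1)=-1205/1659, b=Δ2−h2·(2M2+M3)/6=-4954/1659
seg 3: a=-3, c=M3/2=295/553, d=(M4−M3)/(6·3)=-220/1659, b=Δ3−h3·(2M3+M4)/6=431/1659
seg 4: a=-1, c=M4/2=-365/553, d=(M5−M4)/(6·2)=365/3318, b=Δ4−h4·(2M4+M5)/6=-199/1659
t_q=11/2 → seg 3, τ=3/2; S=-3+431/1659·τ+295/553·τ²+-220/1659·τ³=-587/316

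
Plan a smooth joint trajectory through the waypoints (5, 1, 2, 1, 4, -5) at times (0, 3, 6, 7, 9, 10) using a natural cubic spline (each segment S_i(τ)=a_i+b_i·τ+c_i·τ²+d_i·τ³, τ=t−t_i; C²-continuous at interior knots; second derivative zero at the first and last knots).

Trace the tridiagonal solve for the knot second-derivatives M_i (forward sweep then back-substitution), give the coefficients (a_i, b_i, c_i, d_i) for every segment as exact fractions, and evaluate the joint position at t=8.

  seg 0: a=5 b=-929/452 c=0 d=979/12204
  seg 1: a=1 b=25/226 c=979/1356 d=-2635/12204
  seg 2: a=2 b=-627/452 c=-138/113 d=727/452
  seg 3: a=1 b=225/226 c=1629/452 d=-1515/904
  seg 4: a=4 b=-531/113 c=-729/113 d=243/113
S(8) = 3547/904

Δ: Δ0=-4/3, Δ1=1/3, Δ2=-1, Δ3=3/2, Δ4=-9
row 1: diag=12, rhs=10; c'=1/4, d'=5/6
row 2: denom=8−3·1/4=29/4; d'=(-8−3·5/6)/(29/4)=-42/29
row 3: denom=6−1·4/29=170/29; d'=(15−1·-42/29)/(170/29)=477/170
row 4: denom=6−2·29/85=452/85; d'=(-63−2·477/170)/(452/85)=-1458/113
back: M4=-1458/113
back: M3=477/170−29/85·-1458/113=1629/226
back: M2=-42/29−4/29·1629/226=-276/113
back: M1=5/6−1/4·-276/113=979/678
M: M0=0, M1=979/678, M2=-276/113, M3=1629/226, M4=-1458/113, M5=0
seg 0: a=5, c=M0/2=0, d=(M1−M0)/(6·3)=979/12204, b=Δ0−h0·(2M0+M1)/6=-929/452
seg 1: a=1, c=M1/2=979/1356, d=(M2−M1)/(6·3)=-2635/12204, b=Δ1−h1·(2M1+M2)/6=25/226
seg 2: a=2, c=M2/2=-138/113, d=(M3−M2)/(6·1)=727/452, b=Δ2−h2·(2M2+M3)/6=-627/452
seg 3: a=1, c=M3/2=1629/452, d=(M4−M3)/(6·2)=-1515/904, b=Δ3−h3·(2M3+M4)/6=225/226
seg 4: a=4, c=M4/2=-729/113, d=(M5−M4)/(6·1)=243/113, b=Δ4−h4·(2M4+M5)/6=-531/113
t_q=8 → seg 3, τ=1; S=1+225/226·τ+1629/452·τ²+-1515/904·τ³=3547/904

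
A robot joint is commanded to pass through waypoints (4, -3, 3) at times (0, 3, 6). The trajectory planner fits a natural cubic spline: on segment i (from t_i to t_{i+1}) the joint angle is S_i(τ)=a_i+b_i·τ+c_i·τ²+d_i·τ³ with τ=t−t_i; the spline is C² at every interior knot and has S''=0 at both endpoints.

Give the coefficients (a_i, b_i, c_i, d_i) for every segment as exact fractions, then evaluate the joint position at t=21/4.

Δ: Δ0=-7/3, Δ1=2
row 1: diag=12, rhs=26; c'=1/4, d'=13/6
back: M1=13/6
M: M0=0, M1=13/6, M2=0
seg 0: a=4, c=M0/2=0, d=(M1−M0)/(6·3)=13/108, b=Δ0−h0·(2M0+M1)/6=-41/12
seg 1: a=-3, c=M1/2=13/12, d=(M2−M1)/(6·3)=-13/108, b=Δ1−h1·(2M1+M2)/6=-1/6
t_q=21/4 → seg 1, τ=9/4; S=-3+-1/6·τ+13/12·τ²+-13/108·τ³=189/256

  seg 0: a=4 b=-41/12 c=0 d=13/108
  seg 1: a=-3 b=-1/6 c=13/12 d=-13/108
S(21/4) = 189/256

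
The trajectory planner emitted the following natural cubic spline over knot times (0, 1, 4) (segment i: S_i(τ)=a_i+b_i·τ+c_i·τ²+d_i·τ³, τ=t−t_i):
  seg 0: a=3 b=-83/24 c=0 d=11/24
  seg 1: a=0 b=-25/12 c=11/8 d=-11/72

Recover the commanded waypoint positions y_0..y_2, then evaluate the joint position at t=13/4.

y_0=3 y_1=0 y_2=2
S(13/4) = 273/512

y_0 = S_0(0) = a_0 = 3
y_1 = S_1(0) = a_1 = 0
y_2 = S_1(3) = 2
t_q=13/4 is in segment 1 (τ=9/4); S_1(τ)=273/512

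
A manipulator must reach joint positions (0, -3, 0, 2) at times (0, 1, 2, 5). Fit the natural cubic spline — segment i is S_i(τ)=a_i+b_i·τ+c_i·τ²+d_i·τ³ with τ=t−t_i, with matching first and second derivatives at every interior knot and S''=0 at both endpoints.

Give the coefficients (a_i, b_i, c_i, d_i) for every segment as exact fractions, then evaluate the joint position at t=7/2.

  seg 0: a=0 b=-430/93 c=0 d=151/93
  seg 1: a=-3 b=23/93 c=151/31 d=-197/93
  seg 2: a=0 b=338/93 c=-46/31 d=46/279
S(7/2) = 331/124

Δ: Δ0=-3, Δ1=3, Δ2=2/3
row 1: diag=4, rhs=36; c'=1/4, d'=9
row 2: denom=8−1·1/4=31/4; d'=(-14−1·9)/(31/4)=-92/31
back: M2=-92/31
back: M1=9−1/4·-92/31=302/31
M: M0=0, M1=302/31, M2=-92/31, M3=0
seg 0: a=0, c=M0/2=0, d=(M1−M0)/(6·1)=151/93, b=Δ0−h0·(2M0+M1)/6=-430/93
seg 1: a=-3, c=M1/2=151/31, d=(M2−M1)/(6·1)=-197/93, b=Δ1−h1·(2M1+M2)/6=23/93
seg 2: a=0, c=M2/2=-46/31, d=(M3−M2)/(6·3)=46/279, b=Δ2−h2·(2M2+M3)/6=338/93
t_q=7/2 → seg 2, τ=3/2; S=0+338/93·τ+-46/31·τ²+46/279·τ³=331/124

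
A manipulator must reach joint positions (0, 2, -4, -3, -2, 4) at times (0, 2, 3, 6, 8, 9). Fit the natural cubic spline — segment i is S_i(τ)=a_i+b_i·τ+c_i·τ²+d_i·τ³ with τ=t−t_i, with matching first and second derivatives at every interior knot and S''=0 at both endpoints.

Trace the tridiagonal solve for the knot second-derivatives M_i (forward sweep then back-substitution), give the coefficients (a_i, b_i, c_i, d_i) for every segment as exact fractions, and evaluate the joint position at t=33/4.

  seg 0: a=0 b=6445/1731 c=0 d=-2357/3462
  seg 1: a=2 b=-7697/1731 c=-2357/577 d=4382/1731
  seg 2: a=-4 b=-8693/1731 c=2025/577 d=-995/1731
  seg 3: a=-3 b=892/1731 c=-960/577 d=11467/13848
  seg 4: a=-2 b=13145/3462 c=7627/2308 d=-7627/6924
S(33/4) = -127245/147712

Δ: Δ0=1, Δ1=-6, Δ2=1/3, Δ3=1/2, Δ4=6
row 1: diag=6, rhs=-42; c'=1/6, d'=-7
row 2: denom=8−1·1/6=47/6; d'=(38−1·-7)/(47/6)=270/47
row 3: denom=10−3·18/47=416/47; d'=(1−3·270/47)/(416/47)=-763/416
row 4: denom=6−2·47/208=577/104; d'=(33−2·-763/416)/(577/104)=7627/1154
back: M4=7627/1154
back: M3=-763/416−47/208·7627/1154=-1920/577
back: M2=270/47−18/47·-1920/577=4050/577
back: M1=-7−1/6·4050/577=-4714/577
M: M0=0, M1=-4714/577, M2=4050/577, M3=-1920/577, M4=7627/1154, M5=0
seg 0: a=0, c=M0/2=0, d=(M1−M0)/(6·2)=-2357/3462, b=Δ0−h0·(2M0+M1)/6=6445/1731
seg 1: a=2, c=M1/2=-2357/577, d=(M2−M1)/(6·1)=4382/1731, b=Δ1−h1·(2M1+M2)/6=-7697/1731
seg 2: a=-4, c=M2/2=2025/577, d=(M3−M2)/(6·3)=-995/1731, b=Δ2−h2·(2M2+M3)/6=-8693/1731
seg 3: a=-3, c=M3/2=-960/577, d=(M4−M3)/(6·2)=11467/13848, b=Δ3−h3·(2M3+M4)/6=892/1731
seg 4: a=-2, c=M4/2=7627/2308, d=(M5−M4)/(6·1)=-7627/6924, b=Δ4−h4·(2M4+M5)/6=13145/3462
t_q=33/4 → seg 4, τ=1/4; S=-2+13145/3462·τ+7627/2308·τ²+-7627/6924·τ³=-127245/147712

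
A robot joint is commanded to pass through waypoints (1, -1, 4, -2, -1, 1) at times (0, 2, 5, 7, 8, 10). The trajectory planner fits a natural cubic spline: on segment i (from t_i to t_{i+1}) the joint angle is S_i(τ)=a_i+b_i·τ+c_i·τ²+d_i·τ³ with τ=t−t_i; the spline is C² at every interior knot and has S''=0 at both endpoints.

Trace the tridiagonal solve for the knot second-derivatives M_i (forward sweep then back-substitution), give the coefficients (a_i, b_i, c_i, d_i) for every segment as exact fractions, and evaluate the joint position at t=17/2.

  seg 0: a=1 b=-3571/1767 c=0 d=451/1767
  seg 1: a=-1 b=1841/1767 c=902/589 d=-2338/5301
  seg 2: a=4 b=-2965/1767 c=-1436/589 d=1570/1767
  seg 3: a=-2 b=-1357/1767 c=1704/589 d=-1988/1767
  seg 4: a=-1 b=2903/1767 c=-284/589 d=142/1767
S(17/2) = -681/2356

Δ: Δ0=-1, Δ1=5/3, Δ2=-3, Δ3=1, Δ4=1
row 1: diag=10, rhs=16; c'=3/10, d'=8/5
row 2: denom=10−3·3/10=91/10; d'=(-28−3·8/5)/(91/10)=-328/91
row 3: denom=6−2·20/91=506/91; d'=(24−2·-328/91)/(506/91)=1420/253
row 4: denom=6−1·91/506=2945/506; d'=(0−1·1420/253)/(2945/506)=-568/589
back: M4=-568/589
back: M3=1420/253−91/506·-568/589=3408/589
back: M2=-328/91−20/91·3408/589=-2872/589
back: M1=8/5−3/10·-2872/589=1804/589
M: M0=0, M1=1804/589, M2=-2872/589, M3=3408/589, M4=-568/589, M5=0
seg 0: a=1, c=M0/2=0, d=(M1−M0)/(6·2)=451/1767, b=Δ0−h0·(2M0+M1)/6=-3571/1767
seg 1: a=-1, c=M1/2=902/589, d=(M2−M1)/(6·3)=-2338/5301, b=Δ1−h1·(2M1+M2)/6=1841/1767
seg 2: a=4, c=M2/2=-1436/589, d=(M3−M2)/(6·2)=1570/1767, b=Δ2−h2·(2M2+M3)/6=-2965/1767
seg 3: a=-2, c=M3/2=1704/589, d=(M4−M3)/(6·1)=-1988/1767, b=Δ3−h3·(2M3+M4)/6=-1357/1767
seg 4: a=-1, c=M4/2=-284/589, d=(M5−M4)/(6·2)=142/1767, b=Δ4−h4·(2M4+M5)/6=2903/1767
t_q=17/2 → seg 4, τ=1/2; S=-1+2903/1767·τ+-284/589·τ²+142/1767·τ³=-681/2356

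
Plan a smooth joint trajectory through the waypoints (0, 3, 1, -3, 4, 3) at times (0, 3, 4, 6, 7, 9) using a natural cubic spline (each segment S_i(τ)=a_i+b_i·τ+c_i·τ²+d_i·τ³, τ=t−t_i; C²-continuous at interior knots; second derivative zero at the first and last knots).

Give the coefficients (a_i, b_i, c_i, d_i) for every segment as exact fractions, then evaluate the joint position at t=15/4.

  seg 0: a=0 b=2758/1453 c=0 d=-145/1453
  seg 1: a=3 b=-1157/1453 c=-1305/1453 d=-444/1453
  seg 2: a=1 b=-5099/1453 c=-2637/1453 d=7467/5812
  seg 3: a=-3 b=6754/1453 c=17127/2906 d=-10293/2906
  seg 4: a=4 b=16883/2906 c=-6876/1453 d=1146/1453
S(15/4) = 20559/11624

Δ: Δ0=1, Δ1=-2, Δ2=-2, Δ3=7, Δ4=-1/2
row 1: diag=8, rhs=-18; c'=1/8, d'=-9/4
row 2: denom=6−1·1/8=47/8; d'=(0−1·-9/4)/(47/8)=18/47
row 3: denom=6−2·16/47=250/47; d'=(54−2·18/47)/(250/47)=1251/125
row 4: denom=6−1·47/250=1453/250; d'=(-45−1·1251/125)/(1453/250)=-13752/1453
back: M4=-13752/1453
back: M3=1251/125−47/250·-13752/1453=17127/1453
back: M2=18/47−16/47·17127/1453=-5274/1453
back: M1=-9/4−1/8·-5274/1453=-2610/1453
M: M0=0, M1=-2610/1453, M2=-5274/1453, M3=17127/1453, M4=-13752/1453, M5=0
seg 0: a=0, c=M0/2=0, d=(M1−M0)/(6·3)=-145/1453, b=Δ0−h0·(2M0+M1)/6=2758/1453
seg 1: a=3, c=M1/2=-1305/1453, d=(M2−M1)/(6·1)=-444/1453, b=Δ1−h1·(2M1+M2)/6=-1157/1453
seg 2: a=1, c=M2/2=-2637/1453, d=(M3−M2)/(6·2)=7467/5812, b=Δ2−h2·(2M2+M3)/6=-5099/1453
seg 3: a=-3, c=M3/2=17127/2906, d=(M4−M3)/(6·1)=-10293/2906, b=Δ3−h3·(2M3+M4)/6=6754/1453
seg 4: a=4, c=M4/2=-6876/1453, d=(M5−M4)/(6·2)=1146/1453, b=Δ4−h4·(2M4+M5)/6=16883/2906
t_q=15/4 → seg 1, τ=3/4; S=3+-1157/1453·τ+-1305/1453·τ²+-444/1453·τ³=20559/11624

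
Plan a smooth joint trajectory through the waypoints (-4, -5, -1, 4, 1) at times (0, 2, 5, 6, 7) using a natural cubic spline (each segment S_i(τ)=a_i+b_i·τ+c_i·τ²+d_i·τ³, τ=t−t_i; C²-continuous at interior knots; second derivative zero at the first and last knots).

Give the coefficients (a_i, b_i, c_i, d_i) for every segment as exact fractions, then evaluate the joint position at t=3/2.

Δ: Δ0=-1/2, Δ1=4/3, Δ2=5, Δ3=-3
row 1: diag=10, rhs=11; c'=3/10, d'=11/10
row 2: denom=8−3·3/10=71/10; d'=(22−3·11/10)/(71/10)=187/71
row 3: denom=4−1·10/71=274/71; d'=(-48−1·187/71)/(274/71)=-3595/274
back: M3=-3595/274
back: M2=187/71−10/71·-3595/274=614/137
back: M1=11/10−3/10·614/137=-67/274
M: M0=0, M1=-67/274, M2=614/137, M3=-3595/274, M4=0
seg 0: a=-4, c=M0/2=0, d=(M1−M0)/(6·2)=-67/3288, b=Δ0−h0·(2M0+M1)/6=-172/411
seg 1: a=-5, c=M1/2=-67/548, d=(M2−M1)/(6·3)=1295/4932, b=Δ1−h1·(2M1+M2)/6=-545/822
seg 2: a=-1, c=M2/2=307/137, d=(M3−M2)/(6·1)=-4823/1644, b=Δ2−h2·(2M2+M3)/6=9359/1644
seg 3: a=4, c=M3/2=-3595/548, d=(M4−M3)/(6·1)=3595/1644, b=Δ3−h3·(2M3+M4)/6=1129/822
t_q=3/2 → seg 0, τ=3/2; S=-4+-172/411·τ+0·τ²+-67/3288·τ³=-41179/8768

  seg 0: a=-4 b=-172/411 c=0 d=-67/3288
  seg 1: a=-5 b=-545/822 c=-67/548 d=1295/4932
  seg 2: a=-1 b=9359/1644 c=307/137 d=-4823/1644
  seg 3: a=4 b=1129/822 c=-3595/548 d=3595/1644
S(3/2) = -41179/8768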